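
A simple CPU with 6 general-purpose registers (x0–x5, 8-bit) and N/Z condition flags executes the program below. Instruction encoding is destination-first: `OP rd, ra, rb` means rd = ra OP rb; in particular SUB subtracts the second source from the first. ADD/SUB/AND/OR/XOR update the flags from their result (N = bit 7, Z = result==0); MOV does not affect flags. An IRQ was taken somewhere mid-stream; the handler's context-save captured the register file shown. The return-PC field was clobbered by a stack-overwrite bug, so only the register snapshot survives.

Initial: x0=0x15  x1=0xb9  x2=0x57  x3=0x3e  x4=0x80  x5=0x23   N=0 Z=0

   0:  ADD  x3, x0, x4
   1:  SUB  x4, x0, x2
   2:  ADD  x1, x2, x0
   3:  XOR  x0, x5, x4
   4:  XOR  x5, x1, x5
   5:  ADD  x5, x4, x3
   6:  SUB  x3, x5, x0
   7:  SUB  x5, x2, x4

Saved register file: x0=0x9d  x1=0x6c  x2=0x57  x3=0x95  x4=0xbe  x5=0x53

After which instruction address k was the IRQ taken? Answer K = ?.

K = 5

after  0: x0=0x15 x1=0xb9 x2=0x57 x3=0x95 x4=0x80 x5=0x23  N=1 Z=0
after  1: x0=0x15 x1=0xb9 x2=0x57 x3=0x95 x4=0xbe x5=0x23  N=1 Z=0
after  2: x0=0x15 x1=0x6c x2=0x57 x3=0x95 x4=0xbe x5=0x23  N=0 Z=0
after  3: x0=0x9d x1=0x6c x2=0x57 x3=0x95 x4=0xbe x5=0x23  N=1 Z=0
after  4: x0=0x9d x1=0x6c x2=0x57 x3=0x95 x4=0xbe x5=0x4f  N=0 Z=0
after  5: x0=0x9d x1=0x6c x2=0x57 x3=0x95 x4=0xbe x5=0x53  N=0 Z=0
-- IRQ taken; context saved, return-PC = 6 --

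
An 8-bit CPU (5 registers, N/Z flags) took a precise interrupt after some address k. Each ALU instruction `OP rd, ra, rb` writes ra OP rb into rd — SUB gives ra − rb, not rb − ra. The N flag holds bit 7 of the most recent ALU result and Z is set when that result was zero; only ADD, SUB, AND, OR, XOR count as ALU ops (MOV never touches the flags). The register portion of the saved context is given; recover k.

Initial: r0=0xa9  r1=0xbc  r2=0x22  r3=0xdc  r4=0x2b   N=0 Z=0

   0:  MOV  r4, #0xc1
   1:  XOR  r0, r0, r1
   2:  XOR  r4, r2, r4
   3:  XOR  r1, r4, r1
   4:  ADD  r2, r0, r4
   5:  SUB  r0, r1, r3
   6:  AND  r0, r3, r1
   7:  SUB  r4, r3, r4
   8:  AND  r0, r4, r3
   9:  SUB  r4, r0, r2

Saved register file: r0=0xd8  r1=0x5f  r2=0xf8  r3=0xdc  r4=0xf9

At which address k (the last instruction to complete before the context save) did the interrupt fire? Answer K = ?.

after  0: r0=0xa9 r1=0xbc r2=0x22 r3=0xdc r4=0xc1  N=0 Z=0
after  1: r0=0x15 r1=0xbc r2=0x22 r3=0xdc r4=0xc1  N=0 Z=0
after  2: r0=0x15 r1=0xbc r2=0x22 r3=0xdc r4=0xe3  N=1 Z=0
after  3: r0=0x15 r1=0x5f r2=0x22 r3=0xdc r4=0xe3  N=0 Z=0
after  4: r0=0x15 r1=0x5f r2=0xf8 r3=0xdc r4=0xe3  N=1 Z=0
after  5: r0=0x83 r1=0x5f r2=0xf8 r3=0xdc r4=0xe3  N=1 Z=0
after  6: r0=0x5c r1=0x5f r2=0xf8 r3=0xdc r4=0xe3  N=0 Z=0
after  7: r0=0x5c r1=0x5f r2=0xf8 r3=0xdc r4=0xf9  N=1 Z=0
after  8: r0=0xd8 r1=0x5f r2=0xf8 r3=0xdc r4=0xf9  N=1 Z=0
-- IRQ taken; context saved, return-PC = 9 --

K = 8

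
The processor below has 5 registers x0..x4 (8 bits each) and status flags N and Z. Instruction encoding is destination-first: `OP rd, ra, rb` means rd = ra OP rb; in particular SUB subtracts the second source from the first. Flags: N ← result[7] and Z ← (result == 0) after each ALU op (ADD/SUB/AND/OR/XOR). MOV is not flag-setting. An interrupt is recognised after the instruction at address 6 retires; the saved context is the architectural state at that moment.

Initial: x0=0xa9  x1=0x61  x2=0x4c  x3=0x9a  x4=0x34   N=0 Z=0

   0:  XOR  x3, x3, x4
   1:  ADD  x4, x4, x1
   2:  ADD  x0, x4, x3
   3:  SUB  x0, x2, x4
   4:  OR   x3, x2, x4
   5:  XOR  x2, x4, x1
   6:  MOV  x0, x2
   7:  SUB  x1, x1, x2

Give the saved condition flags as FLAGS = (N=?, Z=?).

FLAGS = (N=1, Z=0)

after  0: x0=0xa9 x1=0x61 x2=0x4c x3=0xae x4=0x34  N=1 Z=0
after  1: x0=0xa9 x1=0x61 x2=0x4c x3=0xae x4=0x95  N=1 Z=0
after  2: x0=0x43 x1=0x61 x2=0x4c x3=0xae x4=0x95  N=0 Z=0
after  3: x0=0xb7 x1=0x61 x2=0x4c x3=0xae x4=0x95  N=1 Z=0
after  4: x0=0xb7 x1=0x61 x2=0x4c x3=0xdd x4=0x95  N=1 Z=0
after  5: x0=0xb7 x1=0x61 x2=0xf4 x3=0xdd x4=0x95  N=1 Z=0
after  6: x0=0xf4 x1=0x61 x2=0xf4 x3=0xdd x4=0x95  N=1 Z=0
-- IRQ taken; context saved, return-PC = 7 --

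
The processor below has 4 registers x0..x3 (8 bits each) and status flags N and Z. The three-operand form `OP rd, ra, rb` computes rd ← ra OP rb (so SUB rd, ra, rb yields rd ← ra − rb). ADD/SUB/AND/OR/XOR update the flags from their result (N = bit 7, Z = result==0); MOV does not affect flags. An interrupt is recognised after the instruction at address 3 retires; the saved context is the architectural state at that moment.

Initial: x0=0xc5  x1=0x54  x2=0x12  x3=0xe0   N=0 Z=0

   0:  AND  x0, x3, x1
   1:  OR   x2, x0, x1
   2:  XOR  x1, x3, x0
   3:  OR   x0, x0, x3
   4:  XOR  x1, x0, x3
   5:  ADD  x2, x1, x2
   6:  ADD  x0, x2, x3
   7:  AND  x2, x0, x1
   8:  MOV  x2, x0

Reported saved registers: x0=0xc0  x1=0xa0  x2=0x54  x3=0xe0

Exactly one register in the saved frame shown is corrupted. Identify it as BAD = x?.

after  0: x0=0x40 x1=0x54 x2=0x12 x3=0xe0  N=0 Z=0
after  1: x0=0x40 x1=0x54 x2=0x54 x3=0xe0  N=0 Z=0
after  2: x0=0x40 x1=0xa0 x2=0x54 x3=0xe0  N=1 Z=0
after  3: x0=0xe0 x1=0xa0 x2=0x54 x3=0xe0  N=1 Z=0
-- IRQ taken; context saved, return-PC = 4 --
mismatch: x0: reported 0xc0 vs actual 0xe0

BAD = x0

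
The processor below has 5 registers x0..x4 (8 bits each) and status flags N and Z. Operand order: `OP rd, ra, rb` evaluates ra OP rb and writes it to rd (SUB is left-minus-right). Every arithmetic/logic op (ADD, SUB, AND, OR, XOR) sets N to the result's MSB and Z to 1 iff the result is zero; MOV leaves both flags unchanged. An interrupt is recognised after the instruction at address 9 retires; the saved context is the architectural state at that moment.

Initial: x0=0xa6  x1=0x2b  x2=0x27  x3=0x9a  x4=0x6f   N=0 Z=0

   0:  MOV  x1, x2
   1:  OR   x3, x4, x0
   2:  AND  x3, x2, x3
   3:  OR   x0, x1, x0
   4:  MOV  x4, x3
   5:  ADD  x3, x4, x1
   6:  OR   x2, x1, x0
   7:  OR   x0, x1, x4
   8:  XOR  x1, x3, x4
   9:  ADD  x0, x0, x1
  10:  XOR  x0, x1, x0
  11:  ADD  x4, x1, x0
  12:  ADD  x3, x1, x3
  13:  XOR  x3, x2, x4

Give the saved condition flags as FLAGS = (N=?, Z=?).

FLAGS = (N=1, Z=0)

after  0: x0=0xa6 x1=0x27 x2=0x27 x3=0x9a x4=0x6f  N=0 Z=0
after  1: x0=0xa6 x1=0x27 x2=0x27 x3=0xef x4=0x6f  N=1 Z=0
after  2: x0=0xa6 x1=0x27 x2=0x27 x3=0x27 x4=0x6f  N=0 Z=0
after  3: x0=0xa7 x1=0x27 x2=0x27 x3=0x27 x4=0x6f  N=1 Z=0
after  4: x0=0xa7 x1=0x27 x2=0x27 x3=0x27 x4=0x27  N=1 Z=0
after  5: x0=0xa7 x1=0x27 x2=0x27 x3=0x4e x4=0x27  N=0 Z=0
after  6: x0=0xa7 x1=0x27 x2=0xa7 x3=0x4e x4=0x27  N=1 Z=0
after  7: x0=0x27 x1=0x27 x2=0xa7 x3=0x4e x4=0x27  N=0 Z=0
after  8: x0=0x27 x1=0x69 x2=0xa7 x3=0x4e x4=0x27  N=0 Z=0
after  9: x0=0x90 x1=0x69 x2=0xa7 x3=0x4e x4=0x27  N=1 Z=0
-- IRQ taken; context saved, return-PC = 10 --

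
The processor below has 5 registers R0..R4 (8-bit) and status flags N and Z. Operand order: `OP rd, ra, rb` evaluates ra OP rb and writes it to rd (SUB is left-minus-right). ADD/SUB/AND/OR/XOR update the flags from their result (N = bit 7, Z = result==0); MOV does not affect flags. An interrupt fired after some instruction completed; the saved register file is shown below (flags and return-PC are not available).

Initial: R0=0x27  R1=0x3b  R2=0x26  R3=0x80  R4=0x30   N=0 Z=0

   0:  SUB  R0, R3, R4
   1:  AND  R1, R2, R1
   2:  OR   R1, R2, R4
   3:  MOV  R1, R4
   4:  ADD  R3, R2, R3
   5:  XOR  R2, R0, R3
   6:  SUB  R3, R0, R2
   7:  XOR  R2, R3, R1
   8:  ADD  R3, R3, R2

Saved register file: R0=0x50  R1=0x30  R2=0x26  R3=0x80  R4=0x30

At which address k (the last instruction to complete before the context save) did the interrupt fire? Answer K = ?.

after  0: R0=0x50 R1=0x3b R2=0x26 R3=0x80 R4=0x30  N=0 Z=0
after  1: R0=0x50 R1=0x22 R2=0x26 R3=0x80 R4=0x30  N=0 Z=0
after  2: R0=0x50 R1=0x36 R2=0x26 R3=0x80 R4=0x30  N=0 Z=0
after  3: R0=0x50 R1=0x30 R2=0x26 R3=0x80 R4=0x30  N=0 Z=0
-- IRQ taken; context saved, return-PC = 4 --

K = 3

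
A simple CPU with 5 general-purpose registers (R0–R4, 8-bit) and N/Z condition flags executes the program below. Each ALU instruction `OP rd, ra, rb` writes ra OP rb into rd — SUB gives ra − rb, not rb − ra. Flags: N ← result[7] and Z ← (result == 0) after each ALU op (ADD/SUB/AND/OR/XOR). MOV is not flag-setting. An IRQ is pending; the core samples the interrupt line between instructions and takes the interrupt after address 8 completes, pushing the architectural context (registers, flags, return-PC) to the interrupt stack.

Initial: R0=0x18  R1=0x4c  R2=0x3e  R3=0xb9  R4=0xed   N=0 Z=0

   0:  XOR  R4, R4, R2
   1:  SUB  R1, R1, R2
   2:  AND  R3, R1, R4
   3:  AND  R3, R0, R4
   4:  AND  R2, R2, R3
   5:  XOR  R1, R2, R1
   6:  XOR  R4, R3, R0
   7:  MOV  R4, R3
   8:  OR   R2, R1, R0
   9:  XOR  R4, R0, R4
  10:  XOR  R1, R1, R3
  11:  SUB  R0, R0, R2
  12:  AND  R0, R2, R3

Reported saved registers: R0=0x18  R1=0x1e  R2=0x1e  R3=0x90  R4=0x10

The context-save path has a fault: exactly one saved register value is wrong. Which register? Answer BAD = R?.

BAD = R3

after  0: R0=0x18 R1=0x4c R2=0x3e R3=0xb9 R4=0xd3  N=1 Z=0
after  1: R0=0x18 R1=0x0e R2=0x3e R3=0xb9 R4=0xd3  N=0 Z=0
after  2: R0=0x18 R1=0x0e R2=0x3e R3=0x02 R4=0xd3  N=0 Z=0
after  3: R0=0x18 R1=0x0e R2=0x3e R3=0x10 R4=0xd3  N=0 Z=0
after  4: R0=0x18 R1=0x0e R2=0x10 R3=0x10 R4=0xd3  N=0 Z=0
after  5: R0=0x18 R1=0x1e R2=0x10 R3=0x10 R4=0xd3  N=0 Z=0
after  6: R0=0x18 R1=0x1e R2=0x10 R3=0x10 R4=0x08  N=0 Z=0
after  7: R0=0x18 R1=0x1e R2=0x10 R3=0x10 R4=0x10  N=0 Z=0
after  8: R0=0x18 R1=0x1e R2=0x1e R3=0x10 R4=0x10  N=0 Z=0
-- IRQ taken; context saved, return-PC = 9 --
mismatch: R3: reported 0x90 vs actual 0x10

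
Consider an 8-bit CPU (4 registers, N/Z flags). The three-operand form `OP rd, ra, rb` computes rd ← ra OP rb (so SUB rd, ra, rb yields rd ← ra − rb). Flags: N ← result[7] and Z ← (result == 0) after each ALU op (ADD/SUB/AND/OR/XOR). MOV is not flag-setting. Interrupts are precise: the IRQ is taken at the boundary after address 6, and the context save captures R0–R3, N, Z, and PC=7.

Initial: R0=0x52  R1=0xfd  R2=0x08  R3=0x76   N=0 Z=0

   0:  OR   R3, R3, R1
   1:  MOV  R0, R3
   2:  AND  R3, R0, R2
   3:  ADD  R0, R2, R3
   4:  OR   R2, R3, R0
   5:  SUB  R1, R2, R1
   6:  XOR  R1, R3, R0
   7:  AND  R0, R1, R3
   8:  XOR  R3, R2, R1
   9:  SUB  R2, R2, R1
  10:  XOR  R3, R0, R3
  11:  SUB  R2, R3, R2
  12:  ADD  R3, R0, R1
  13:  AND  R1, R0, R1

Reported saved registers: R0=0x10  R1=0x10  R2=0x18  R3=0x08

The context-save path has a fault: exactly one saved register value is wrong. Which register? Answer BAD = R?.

BAD = R1

after  0: R0=0x52 R1=0xfd R2=0x08 R3=0xff  N=1 Z=0
after  1: R0=0xff R1=0xfd R2=0x08 R3=0xff  N=1 Z=0
after  2: R0=0xff R1=0xfd R2=0x08 R3=0x08  N=0 Z=0
after  3: R0=0x10 R1=0xfd R2=0x08 R3=0x08  N=0 Z=0
after  4: R0=0x10 R1=0xfd R2=0x18 R3=0x08  N=0 Z=0
after  5: R0=0x10 R1=0x1b R2=0x18 R3=0x08  N=0 Z=0
after  6: R0=0x10 R1=0x18 R2=0x18 R3=0x08  N=0 Z=0
-- IRQ taken; context saved, return-PC = 7 --
mismatch: R1: reported 0x10 vs actual 0x18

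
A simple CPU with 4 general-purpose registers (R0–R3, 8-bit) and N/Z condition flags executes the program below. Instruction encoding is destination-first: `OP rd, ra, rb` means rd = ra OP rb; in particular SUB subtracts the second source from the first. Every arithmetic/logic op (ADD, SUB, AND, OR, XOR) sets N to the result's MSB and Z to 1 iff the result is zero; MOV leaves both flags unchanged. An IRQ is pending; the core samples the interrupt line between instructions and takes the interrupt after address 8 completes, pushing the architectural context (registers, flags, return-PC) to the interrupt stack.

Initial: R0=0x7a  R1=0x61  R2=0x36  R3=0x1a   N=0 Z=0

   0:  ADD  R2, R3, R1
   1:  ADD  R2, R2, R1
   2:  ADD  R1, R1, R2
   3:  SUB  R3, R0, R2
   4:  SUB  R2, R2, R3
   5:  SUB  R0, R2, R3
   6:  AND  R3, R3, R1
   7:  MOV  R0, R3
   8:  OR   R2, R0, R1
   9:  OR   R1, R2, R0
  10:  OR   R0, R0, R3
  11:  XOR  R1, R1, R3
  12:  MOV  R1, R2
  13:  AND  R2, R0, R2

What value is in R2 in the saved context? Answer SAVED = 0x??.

after  0: R0=0x7a R1=0x61 R2=0x7b R3=0x1a  N=0 Z=0
after  1: R0=0x7a R1=0x61 R2=0xdc R3=0x1a  N=1 Z=0
after  2: R0=0x7a R1=0x3d R2=0xdc R3=0x1a  N=0 Z=0
after  3: R0=0x7a R1=0x3d R2=0xdc R3=0x9e  N=1 Z=0
after  4: R0=0x7a R1=0x3d R2=0x3e R3=0x9e  N=0 Z=0
after  5: R0=0xa0 R1=0x3d R2=0x3e R3=0x9e  N=1 Z=0
after  6: R0=0xa0 R1=0x3d R2=0x3e R3=0x1c  N=0 Z=0
after  7: R0=0x1c R1=0x3d R2=0x3e R3=0x1c  N=0 Z=0
after  8: R0=0x1c R1=0x3d R2=0x3d R3=0x1c  N=0 Z=0
-- IRQ taken; context saved, return-PC = 9 --

SAVED = 0x3d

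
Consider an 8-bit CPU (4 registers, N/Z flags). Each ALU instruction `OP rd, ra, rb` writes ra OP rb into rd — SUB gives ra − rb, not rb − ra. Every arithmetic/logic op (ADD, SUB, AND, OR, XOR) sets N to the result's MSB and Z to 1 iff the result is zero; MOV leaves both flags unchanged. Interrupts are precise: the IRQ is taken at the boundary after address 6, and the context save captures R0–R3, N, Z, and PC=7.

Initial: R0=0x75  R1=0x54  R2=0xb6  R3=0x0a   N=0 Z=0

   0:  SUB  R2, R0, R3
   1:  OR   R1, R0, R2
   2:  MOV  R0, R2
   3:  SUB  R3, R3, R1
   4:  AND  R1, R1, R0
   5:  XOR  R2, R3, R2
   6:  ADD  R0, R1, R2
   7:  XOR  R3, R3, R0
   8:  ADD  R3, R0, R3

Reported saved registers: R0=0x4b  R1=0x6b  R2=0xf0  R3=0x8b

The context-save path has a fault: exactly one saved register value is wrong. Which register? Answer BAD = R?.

after  0: R0=0x75 R1=0x54 R2=0x6b R3=0x0a  N=0 Z=0
after  1: R0=0x75 R1=0x7f R2=0x6b R3=0x0a  N=0 Z=0
after  2: R0=0x6b R1=0x7f R2=0x6b R3=0x0a  N=0 Z=0
after  3: R0=0x6b R1=0x7f R2=0x6b R3=0x8b  N=1 Z=0
after  4: R0=0x6b R1=0x6b R2=0x6b R3=0x8b  N=0 Z=0
after  5: R0=0x6b R1=0x6b R2=0xe0 R3=0x8b  N=1 Z=0
after  6: R0=0x4b R1=0x6b R2=0xe0 R3=0x8b  N=0 Z=0
-- IRQ taken; context saved, return-PC = 7 --
mismatch: R2: reported 0xf0 vs actual 0xe0

BAD = R2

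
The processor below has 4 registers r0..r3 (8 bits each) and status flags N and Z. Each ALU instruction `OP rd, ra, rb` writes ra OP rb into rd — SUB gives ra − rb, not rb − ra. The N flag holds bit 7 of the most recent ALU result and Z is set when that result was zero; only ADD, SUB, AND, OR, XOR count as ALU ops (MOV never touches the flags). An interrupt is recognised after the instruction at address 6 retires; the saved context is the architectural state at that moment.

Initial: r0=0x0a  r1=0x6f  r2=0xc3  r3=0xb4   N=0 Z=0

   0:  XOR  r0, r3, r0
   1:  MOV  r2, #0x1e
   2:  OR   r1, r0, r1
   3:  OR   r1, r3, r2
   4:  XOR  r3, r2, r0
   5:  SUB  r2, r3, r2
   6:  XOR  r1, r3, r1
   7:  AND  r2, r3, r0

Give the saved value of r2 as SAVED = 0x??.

after  0: r0=0xbe r1=0x6f r2=0xc3 r3=0xb4  N=1 Z=0
after  1: r0=0xbe r1=0x6f r2=0x1e r3=0xb4  N=1 Z=0
after  2: r0=0xbe r1=0xff r2=0x1e r3=0xb4  N=1 Z=0
after  3: r0=0xbe r1=0xbe r2=0x1e r3=0xb4  N=1 Z=0
after  4: r0=0xbe r1=0xbe r2=0x1e r3=0xa0  N=1 Z=0
after  5: r0=0xbe r1=0xbe r2=0x82 r3=0xa0  N=1 Z=0
after  6: r0=0xbe r1=0x1e r2=0x82 r3=0xa0  N=0 Z=0
-- IRQ taken; context saved, return-PC = 7 --

SAVED = 0x82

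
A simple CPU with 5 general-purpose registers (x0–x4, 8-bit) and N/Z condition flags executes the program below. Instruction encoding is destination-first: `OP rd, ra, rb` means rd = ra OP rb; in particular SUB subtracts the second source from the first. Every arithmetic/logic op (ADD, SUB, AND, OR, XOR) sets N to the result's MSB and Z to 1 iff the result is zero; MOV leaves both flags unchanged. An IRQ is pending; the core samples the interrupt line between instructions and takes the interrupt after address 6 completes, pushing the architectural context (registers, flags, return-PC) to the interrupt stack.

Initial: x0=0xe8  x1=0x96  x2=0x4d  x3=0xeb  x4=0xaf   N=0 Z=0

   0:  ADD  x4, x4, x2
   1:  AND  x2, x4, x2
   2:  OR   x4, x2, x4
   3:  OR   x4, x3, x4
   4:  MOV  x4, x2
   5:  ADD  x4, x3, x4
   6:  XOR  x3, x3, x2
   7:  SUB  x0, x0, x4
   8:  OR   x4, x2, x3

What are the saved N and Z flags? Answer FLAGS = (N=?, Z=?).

FLAGS = (N=1, Z=0)

after  0: x0=0xe8 x1=0x96 x2=0x4d x3=0xeb x4=0xfc  N=1 Z=0
after  1: x0=0xe8 x1=0x96 x2=0x4c x3=0xeb x4=0xfc  N=0 Z=0
after  2: x0=0xe8 x1=0x96 x2=0x4c x3=0xeb x4=0xfc  N=1 Z=0
after  3: x0=0xe8 x1=0x96 x2=0x4c x3=0xeb x4=0xff  N=1 Z=0
after  4: x0=0xe8 x1=0x96 x2=0x4c x3=0xeb x4=0x4c  N=1 Z=0
after  5: x0=0xe8 x1=0x96 x2=0x4c x3=0xeb x4=0x37  N=0 Z=0
after  6: x0=0xe8 x1=0x96 x2=0x4c x3=0xa7 x4=0x37  N=1 Z=0
-- IRQ taken; context saved, return-PC = 7 --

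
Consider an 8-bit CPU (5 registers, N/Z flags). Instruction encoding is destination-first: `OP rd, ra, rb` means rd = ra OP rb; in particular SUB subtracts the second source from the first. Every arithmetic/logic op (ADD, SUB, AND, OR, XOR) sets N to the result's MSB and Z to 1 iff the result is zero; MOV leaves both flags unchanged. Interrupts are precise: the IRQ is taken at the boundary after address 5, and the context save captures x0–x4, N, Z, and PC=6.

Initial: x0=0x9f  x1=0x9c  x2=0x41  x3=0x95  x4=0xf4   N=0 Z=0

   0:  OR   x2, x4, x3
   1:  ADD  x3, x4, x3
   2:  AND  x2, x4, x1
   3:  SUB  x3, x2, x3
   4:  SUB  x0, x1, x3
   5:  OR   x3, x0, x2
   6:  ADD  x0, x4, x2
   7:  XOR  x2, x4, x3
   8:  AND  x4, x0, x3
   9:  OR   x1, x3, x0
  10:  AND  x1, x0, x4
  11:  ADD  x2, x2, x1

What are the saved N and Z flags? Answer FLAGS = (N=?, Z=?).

FLAGS = (N=1, Z=0)

after  0: x0=0x9f x1=0x9c x2=0xf5 x3=0x95 x4=0xf4  N=1 Z=0
after  1: x0=0x9f x1=0x9c x2=0xf5 x3=0x89 x4=0xf4  N=1 Z=0
after  2: x0=0x9f x1=0x9c x2=0x94 x3=0x89 x4=0xf4  N=1 Z=0
after  3: x0=0x9f x1=0x9c x2=0x94 x3=0x0b x4=0xf4  N=0 Z=0
after  4: x0=0x91 x1=0x9c x2=0x94 x3=0x0b x4=0xf4  N=1 Z=0
after  5: x0=0x91 x1=0x9c x2=0x94 x3=0x95 x4=0xf4  N=1 Z=0
-- IRQ taken; context saved, return-PC = 6 --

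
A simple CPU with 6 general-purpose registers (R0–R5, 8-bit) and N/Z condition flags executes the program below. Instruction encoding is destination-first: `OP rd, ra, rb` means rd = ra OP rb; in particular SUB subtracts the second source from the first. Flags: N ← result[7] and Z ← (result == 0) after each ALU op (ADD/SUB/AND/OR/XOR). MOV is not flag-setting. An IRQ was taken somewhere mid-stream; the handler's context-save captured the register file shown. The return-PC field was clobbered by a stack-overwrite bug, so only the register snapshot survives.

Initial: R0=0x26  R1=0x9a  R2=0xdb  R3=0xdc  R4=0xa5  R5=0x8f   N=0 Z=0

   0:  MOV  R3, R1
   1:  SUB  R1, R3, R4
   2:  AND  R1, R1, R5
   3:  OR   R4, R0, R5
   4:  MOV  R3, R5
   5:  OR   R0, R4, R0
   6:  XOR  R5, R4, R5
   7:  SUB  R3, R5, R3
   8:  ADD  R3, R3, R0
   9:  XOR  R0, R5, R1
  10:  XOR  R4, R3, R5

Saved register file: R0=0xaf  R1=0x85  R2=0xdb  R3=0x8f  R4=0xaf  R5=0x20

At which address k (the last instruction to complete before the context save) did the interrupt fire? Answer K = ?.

K = 6

after  0: R0=0x26 R1=0x9a R2=0xdb R3=0x9a R4=0xa5 R5=0x8f  N=0 Z=0
after  1: R0=0x26 R1=0xf5 R2=0xdb R3=0x9a R4=0xa5 R5=0x8f  N=1 Z=0
after  2: R0=0x26 R1=0x85 R2=0xdb R3=0x9a R4=0xa5 R5=0x8f  N=1 Z=0
after  3: R0=0x26 R1=0x85 R2=0xdb R3=0x9a R4=0xaf R5=0x8f  N=1 Z=0
after  4: R0=0x26 R1=0x85 R2=0xdb R3=0x8f R4=0xaf R5=0x8f  N=1 Z=0
after  5: R0=0xaf R1=0x85 R2=0xdb R3=0x8f R4=0xaf R5=0x8f  N=1 Z=0
after  6: R0=0xaf R1=0x85 R2=0xdb R3=0x8f R4=0xaf R5=0x20  N=0 Z=0
-- IRQ taken; context saved, return-PC = 7 --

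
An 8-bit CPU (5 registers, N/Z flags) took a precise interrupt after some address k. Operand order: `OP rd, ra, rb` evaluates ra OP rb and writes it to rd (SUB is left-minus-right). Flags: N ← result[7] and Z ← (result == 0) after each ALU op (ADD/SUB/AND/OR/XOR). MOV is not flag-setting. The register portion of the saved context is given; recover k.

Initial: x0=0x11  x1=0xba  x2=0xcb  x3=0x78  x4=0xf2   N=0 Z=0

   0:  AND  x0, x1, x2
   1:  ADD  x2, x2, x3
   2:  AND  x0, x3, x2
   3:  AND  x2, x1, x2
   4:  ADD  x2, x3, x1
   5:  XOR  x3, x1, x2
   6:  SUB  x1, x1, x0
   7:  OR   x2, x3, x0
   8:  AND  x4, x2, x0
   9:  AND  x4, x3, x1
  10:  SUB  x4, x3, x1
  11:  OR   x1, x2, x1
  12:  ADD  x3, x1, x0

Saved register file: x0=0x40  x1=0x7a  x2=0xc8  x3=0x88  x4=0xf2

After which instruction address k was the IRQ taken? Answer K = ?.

K = 7

after  0: x0=0x8a x1=0xba x2=0xcb x3=0x78 x4=0xf2  N=1 Z=0
after  1: x0=0x8a x1=0xba x2=0x43 x3=0x78 x4=0xf2  N=0 Z=0
after  2: x0=0x40 x1=0xba x2=0x43 x3=0x78 x4=0xf2  N=0 Z=0
after  3: x0=0x40 x1=0xba x2=0x02 x3=0x78 x4=0xf2  N=0 Z=0
after  4: x0=0x40 x1=0xba x2=0x32 x3=0x78 x4=0xf2  N=0 Z=0
after  5: x0=0x40 x1=0xba x2=0x32 x3=0x88 x4=0xf2  N=1 Z=0
after  6: x0=0x40 x1=0x7a x2=0x32 x3=0x88 x4=0xf2  N=0 Z=0
after  7: x0=0x40 x1=0x7a x2=0xc8 x3=0x88 x4=0xf2  N=1 Z=0
-- IRQ taken; context saved, return-PC = 8 --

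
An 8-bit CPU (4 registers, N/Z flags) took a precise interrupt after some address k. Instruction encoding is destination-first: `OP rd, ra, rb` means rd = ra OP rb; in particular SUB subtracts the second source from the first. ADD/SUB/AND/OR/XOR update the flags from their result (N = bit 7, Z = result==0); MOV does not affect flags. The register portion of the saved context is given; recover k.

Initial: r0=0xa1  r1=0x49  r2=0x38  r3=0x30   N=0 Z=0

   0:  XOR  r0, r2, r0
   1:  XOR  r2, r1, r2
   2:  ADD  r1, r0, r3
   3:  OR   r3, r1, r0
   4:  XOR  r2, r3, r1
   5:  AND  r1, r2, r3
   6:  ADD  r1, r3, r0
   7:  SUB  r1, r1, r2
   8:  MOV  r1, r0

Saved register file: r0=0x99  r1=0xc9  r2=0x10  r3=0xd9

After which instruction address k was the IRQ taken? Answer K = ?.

K = 4

after  0: r0=0x99 r1=0x49 r2=0x38 r3=0x30  N=1 Z=0
after  1: r0=0x99 r1=0x49 r2=0x71 r3=0x30  N=0 Z=0
after  2: r0=0x99 r1=0xc9 r2=0x71 r3=0x30  N=1 Z=0
after  3: r0=0x99 r1=0xc9 r2=0x71 r3=0xd9  N=1 Z=0
after  4: r0=0x99 r1=0xc9 r2=0x10 r3=0xd9  N=0 Z=0
-- IRQ taken; context saved, return-PC = 5 --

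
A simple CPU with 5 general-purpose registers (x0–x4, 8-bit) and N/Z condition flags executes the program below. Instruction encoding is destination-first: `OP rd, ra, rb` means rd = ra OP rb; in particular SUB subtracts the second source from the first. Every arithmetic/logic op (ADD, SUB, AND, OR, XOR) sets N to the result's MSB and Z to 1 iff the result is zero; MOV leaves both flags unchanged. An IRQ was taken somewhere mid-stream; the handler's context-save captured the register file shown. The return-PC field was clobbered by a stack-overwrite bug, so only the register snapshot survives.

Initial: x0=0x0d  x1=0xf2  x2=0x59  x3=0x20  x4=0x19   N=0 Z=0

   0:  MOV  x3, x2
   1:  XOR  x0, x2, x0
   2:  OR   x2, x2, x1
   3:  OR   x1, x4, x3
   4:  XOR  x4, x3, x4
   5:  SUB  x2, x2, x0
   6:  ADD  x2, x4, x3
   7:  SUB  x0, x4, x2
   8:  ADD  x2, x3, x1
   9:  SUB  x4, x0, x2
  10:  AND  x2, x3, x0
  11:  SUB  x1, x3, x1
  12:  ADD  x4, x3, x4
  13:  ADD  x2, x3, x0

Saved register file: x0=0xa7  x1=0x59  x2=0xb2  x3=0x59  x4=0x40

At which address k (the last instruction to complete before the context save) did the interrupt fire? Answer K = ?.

after  0: x0=0x0d x1=0xf2 x2=0x59 x3=0x59 x4=0x19  N=0 Z=0
after  1: x0=0x54 x1=0xf2 x2=0x59 x3=0x59 x4=0x19  N=0 Z=0
after  2: x0=0x54 x1=0xf2 x2=0xfb x3=0x59 x4=0x19  N=1 Z=0
after  3: x0=0x54 x1=0x59 x2=0xfb x3=0x59 x4=0x19  N=0 Z=0
after  4: x0=0x54 x1=0x59 x2=0xfb x3=0x59 x4=0x40  N=0 Z=0
after  5: x0=0x54 x1=0x59 x2=0xa7 x3=0x59 x4=0x40  N=1 Z=0
after  6: x0=0x54 x1=0x59 x2=0x99 x3=0x59 x4=0x40  N=1 Z=0
after  7: x0=0xa7 x1=0x59 x2=0x99 x3=0x59 x4=0x40  N=1 Z=0
after  8: x0=0xa7 x1=0x59 x2=0xb2 x3=0x59 x4=0x40  N=1 Z=0
-- IRQ taken; context saved, return-PC = 9 --

K = 8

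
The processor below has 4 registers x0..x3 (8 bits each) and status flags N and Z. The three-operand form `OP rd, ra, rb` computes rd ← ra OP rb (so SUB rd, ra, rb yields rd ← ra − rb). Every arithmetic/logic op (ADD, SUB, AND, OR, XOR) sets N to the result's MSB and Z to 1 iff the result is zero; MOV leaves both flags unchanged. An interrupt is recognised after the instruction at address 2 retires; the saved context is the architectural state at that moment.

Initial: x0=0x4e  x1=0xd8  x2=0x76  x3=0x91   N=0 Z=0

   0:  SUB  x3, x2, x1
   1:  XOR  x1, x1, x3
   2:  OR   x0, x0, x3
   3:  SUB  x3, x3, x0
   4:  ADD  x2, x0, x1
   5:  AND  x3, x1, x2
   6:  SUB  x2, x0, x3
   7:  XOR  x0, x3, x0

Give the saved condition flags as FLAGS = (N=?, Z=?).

after  0: x0=0x4e x1=0xd8 x2=0x76 x3=0x9e  N=1 Z=0
after  1: x0=0x4e x1=0x46 x2=0x76 x3=0x9e  N=0 Z=0
after  2: x0=0xde x1=0x46 x2=0x76 x3=0x9e  N=1 Z=0
-- IRQ taken; context saved, return-PC = 3 --

FLAGS = (N=1, Z=0)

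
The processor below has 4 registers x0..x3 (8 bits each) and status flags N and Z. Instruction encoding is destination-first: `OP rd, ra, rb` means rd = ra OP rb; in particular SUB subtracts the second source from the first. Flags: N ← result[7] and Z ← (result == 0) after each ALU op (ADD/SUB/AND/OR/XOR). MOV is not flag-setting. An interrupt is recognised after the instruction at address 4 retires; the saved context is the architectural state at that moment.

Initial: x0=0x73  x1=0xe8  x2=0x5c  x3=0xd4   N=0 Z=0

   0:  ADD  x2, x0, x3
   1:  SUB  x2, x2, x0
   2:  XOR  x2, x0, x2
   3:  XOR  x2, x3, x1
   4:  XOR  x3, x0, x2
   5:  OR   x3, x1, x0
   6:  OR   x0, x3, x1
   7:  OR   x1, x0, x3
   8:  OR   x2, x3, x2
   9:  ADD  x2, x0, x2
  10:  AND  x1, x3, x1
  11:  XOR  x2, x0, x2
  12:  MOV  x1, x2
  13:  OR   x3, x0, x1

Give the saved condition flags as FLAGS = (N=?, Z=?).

after  0: x0=0x73 x1=0xe8 x2=0x47 x3=0xd4  N=0 Z=0
after  1: x0=0x73 x1=0xe8 x2=0xd4 x3=0xd4  N=1 Z=0
after  2: x0=0x73 x1=0xe8 x2=0xa7 x3=0xd4  N=1 Z=0
after  3: x0=0x73 x1=0xe8 x2=0x3c x3=0xd4  N=0 Z=0
after  4: x0=0x73 x1=0xe8 x2=0x3c x3=0x4f  N=0 Z=0
-- IRQ taken; context saved, return-PC = 5 --

FLAGS = (N=0, Z=0)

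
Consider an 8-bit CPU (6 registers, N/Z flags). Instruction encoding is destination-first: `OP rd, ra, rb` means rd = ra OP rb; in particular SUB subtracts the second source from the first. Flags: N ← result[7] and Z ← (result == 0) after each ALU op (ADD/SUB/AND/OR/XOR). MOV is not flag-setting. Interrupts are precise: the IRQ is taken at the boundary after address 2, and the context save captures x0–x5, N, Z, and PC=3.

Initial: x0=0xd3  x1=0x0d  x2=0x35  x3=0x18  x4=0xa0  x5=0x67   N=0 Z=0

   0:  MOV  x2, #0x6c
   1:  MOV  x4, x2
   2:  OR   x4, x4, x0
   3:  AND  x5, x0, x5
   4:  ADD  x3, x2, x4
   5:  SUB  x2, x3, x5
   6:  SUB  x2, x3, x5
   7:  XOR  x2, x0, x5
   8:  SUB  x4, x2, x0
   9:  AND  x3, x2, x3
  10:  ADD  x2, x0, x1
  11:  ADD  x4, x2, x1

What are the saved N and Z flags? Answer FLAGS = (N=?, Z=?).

FLAGS = (N=1, Z=0)

after  0: x0=0xd3 x1=0x0d x2=0x6c x3=0x18 x4=0xa0 x5=0x67  N=0 Z=0
after  1: x0=0xd3 x1=0x0d x2=0x6c x3=0x18 x4=0x6c x5=0x67  N=0 Z=0
after  2: x0=0xd3 x1=0x0d x2=0x6c x3=0x18 x4=0xff x5=0x67  N=1 Z=0
-- IRQ taken; context saved, return-PC = 3 --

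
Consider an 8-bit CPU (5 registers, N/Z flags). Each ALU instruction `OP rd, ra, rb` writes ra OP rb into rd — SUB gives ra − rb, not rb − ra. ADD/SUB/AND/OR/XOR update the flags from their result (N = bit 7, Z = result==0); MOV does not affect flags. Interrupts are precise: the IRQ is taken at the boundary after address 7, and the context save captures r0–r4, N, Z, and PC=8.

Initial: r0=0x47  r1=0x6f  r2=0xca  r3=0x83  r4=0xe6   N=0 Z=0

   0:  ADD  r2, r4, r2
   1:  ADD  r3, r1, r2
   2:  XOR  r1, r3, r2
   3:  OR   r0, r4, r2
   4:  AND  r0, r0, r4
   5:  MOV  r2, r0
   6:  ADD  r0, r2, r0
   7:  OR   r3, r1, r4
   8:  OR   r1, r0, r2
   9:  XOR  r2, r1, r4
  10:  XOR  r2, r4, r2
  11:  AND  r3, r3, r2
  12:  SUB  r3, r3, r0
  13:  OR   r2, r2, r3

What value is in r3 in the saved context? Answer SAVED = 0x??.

after  0: r0=0x47 r1=0x6f r2=0xb0 r3=0x83 r4=0xe6  N=1 Z=0
after  1: r0=0x47 r1=0x6f r2=0xb0 r3=0x1f r4=0xe6  N=0 Z=0
after  2: r0=0x47 r1=0xaf r2=0xb0 r3=0x1f r4=0xe6  N=1 Z=0
after  3: r0=0xf6 r1=0xaf r2=0xb0 r3=0x1f r4=0xe6  N=1 Z=0
after  4: r0=0xe6 r1=0xaf r2=0xb0 r3=0x1f r4=0xe6  N=1 Z=0
after  5: r0=0xe6 r1=0xaf r2=0xe6 r3=0x1f r4=0xe6  N=1 Z=0
after  6: r0=0xcc r1=0xaf r2=0xe6 r3=0x1f r4=0xe6  N=1 Z=0
after  7: r0=0xcc r1=0xaf r2=0xe6 r3=0xef r4=0xe6  N=1 Z=0
-- IRQ taken; context saved, return-PC = 8 --

SAVED = 0xef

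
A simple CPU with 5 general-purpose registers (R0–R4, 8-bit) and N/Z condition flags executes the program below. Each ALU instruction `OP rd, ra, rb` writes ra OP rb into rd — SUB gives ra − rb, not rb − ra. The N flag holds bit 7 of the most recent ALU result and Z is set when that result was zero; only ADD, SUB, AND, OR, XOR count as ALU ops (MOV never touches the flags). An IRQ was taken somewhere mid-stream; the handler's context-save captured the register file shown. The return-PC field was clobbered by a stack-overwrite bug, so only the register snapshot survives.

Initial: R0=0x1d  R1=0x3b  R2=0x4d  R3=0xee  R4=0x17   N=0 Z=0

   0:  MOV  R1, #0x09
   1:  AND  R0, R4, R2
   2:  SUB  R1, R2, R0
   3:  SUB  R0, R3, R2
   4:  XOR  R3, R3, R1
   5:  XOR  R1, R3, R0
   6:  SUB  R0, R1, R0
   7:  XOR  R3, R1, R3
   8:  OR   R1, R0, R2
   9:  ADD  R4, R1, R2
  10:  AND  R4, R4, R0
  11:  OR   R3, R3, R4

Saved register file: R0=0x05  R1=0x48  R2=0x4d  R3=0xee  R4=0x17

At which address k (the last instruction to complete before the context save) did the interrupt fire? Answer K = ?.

after  0: R0=0x1d R1=0x09 R2=0x4d R3=0xee R4=0x17  N=0 Z=0
after  1: R0=0x05 R1=0x09 R2=0x4d R3=0xee R4=0x17  N=0 Z=0
after  2: R0=0x05 R1=0x48 R2=0x4d R3=0xee R4=0x17  N=0 Z=0
-- IRQ taken; context saved, return-PC = 3 --

K = 2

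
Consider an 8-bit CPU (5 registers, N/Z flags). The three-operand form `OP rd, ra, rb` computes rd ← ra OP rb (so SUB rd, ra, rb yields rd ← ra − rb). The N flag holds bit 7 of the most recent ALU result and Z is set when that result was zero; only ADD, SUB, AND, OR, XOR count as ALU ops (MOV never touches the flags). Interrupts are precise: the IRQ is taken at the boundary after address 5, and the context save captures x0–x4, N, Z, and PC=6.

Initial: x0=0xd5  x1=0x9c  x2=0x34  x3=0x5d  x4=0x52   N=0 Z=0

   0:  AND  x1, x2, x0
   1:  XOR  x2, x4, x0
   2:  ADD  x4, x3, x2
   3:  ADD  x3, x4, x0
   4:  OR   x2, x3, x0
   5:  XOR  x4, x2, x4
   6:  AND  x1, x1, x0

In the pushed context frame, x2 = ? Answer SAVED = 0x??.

after  0: x0=0xd5 x1=0x14 x2=0x34 x3=0x5d x4=0x52  N=0 Z=0
after  1: x0=0xd5 x1=0x14 x2=0x87 x3=0x5d x4=0x52  N=1 Z=0
after  2: x0=0xd5 x1=0x14 x2=0x87 x3=0x5d x4=0xe4  N=1 Z=0
after  3: x0=0xd5 x1=0x14 x2=0x87 x3=0xb9 x4=0xe4  N=1 Z=0
after  4: x0=0xd5 x1=0x14 x2=0xfd x3=0xb9 x4=0xe4  N=1 Z=0
after  5: x0=0xd5 x1=0x14 x2=0xfd x3=0xb9 x4=0x19  N=0 Z=0
-- IRQ taken; context saved, return-PC = 6 --

SAVED = 0xfd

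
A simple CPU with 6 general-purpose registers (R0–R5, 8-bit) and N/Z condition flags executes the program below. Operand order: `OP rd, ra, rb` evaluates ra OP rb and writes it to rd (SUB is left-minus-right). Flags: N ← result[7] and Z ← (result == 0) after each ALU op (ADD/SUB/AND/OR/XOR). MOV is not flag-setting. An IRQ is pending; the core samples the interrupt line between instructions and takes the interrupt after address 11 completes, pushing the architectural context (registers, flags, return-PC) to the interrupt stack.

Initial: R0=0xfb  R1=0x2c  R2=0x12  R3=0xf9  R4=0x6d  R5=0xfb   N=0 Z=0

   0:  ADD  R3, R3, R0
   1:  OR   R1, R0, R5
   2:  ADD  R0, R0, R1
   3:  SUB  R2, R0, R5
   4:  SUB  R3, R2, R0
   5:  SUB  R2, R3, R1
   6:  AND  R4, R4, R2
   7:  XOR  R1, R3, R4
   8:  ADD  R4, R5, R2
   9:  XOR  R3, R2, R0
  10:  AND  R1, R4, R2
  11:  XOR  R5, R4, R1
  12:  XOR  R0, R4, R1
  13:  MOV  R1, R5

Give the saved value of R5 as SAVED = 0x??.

after  0: R0=0xfb R1=0x2c R2=0x12 R3=0xf4 R4=0x6d R5=0xfb  N=1 Z=0
after  1: R0=0xfb R1=0xfb R2=0x12 R3=0xf4 R4=0x6d R5=0xfb  N=1 Z=0
after  2: R0=0xf6 R1=0xfb R2=0x12 R3=0xf4 R4=0x6d R5=0xfb  N=1 Z=0
after  3: R0=0xf6 R1=0xfb R2=0xfb R3=0xf4 R4=0x6d R5=0xfb  N=1 Z=0
after  4: R0=0xf6 R1=0xfb R2=0xfb R3=0x05 R4=0x6d R5=0xfb  N=0 Z=0
after  5: R0=0xf6 R1=0xfb R2=0x0a R3=0x05 R4=0x6d R5=0xfb  N=0 Z=0
after  6: R0=0xf6 R1=0xfb R2=0x0a R3=0x05 R4=0x08 R5=0xfb  N=0 Z=0
after  7: R0=0xf6 R1=0x0d R2=0x0a R3=0x05 R4=0x08 R5=0xfb  N=0 Z=0
after  8: R0=0xf6 R1=0x0d R2=0x0a R3=0x05 R4=0x05 R5=0xfb  N=0 Z=0
after  9: R0=0xf6 R1=0x0d R2=0x0a R3=0xfc R4=0x05 R5=0xfb  N=1 Z=0
after 10: R0=0xf6 R1=0x00 R2=0x0a R3=0xfc R4=0x05 R5=0xfb  N=0 Z=1
after 11: R0=0xf6 R1=0x00 R2=0x0a R3=0xfc R4=0x05 R5=0x05  N=0 Z=0
-- IRQ taken; context saved, return-PC = 12 --

SAVED = 0x05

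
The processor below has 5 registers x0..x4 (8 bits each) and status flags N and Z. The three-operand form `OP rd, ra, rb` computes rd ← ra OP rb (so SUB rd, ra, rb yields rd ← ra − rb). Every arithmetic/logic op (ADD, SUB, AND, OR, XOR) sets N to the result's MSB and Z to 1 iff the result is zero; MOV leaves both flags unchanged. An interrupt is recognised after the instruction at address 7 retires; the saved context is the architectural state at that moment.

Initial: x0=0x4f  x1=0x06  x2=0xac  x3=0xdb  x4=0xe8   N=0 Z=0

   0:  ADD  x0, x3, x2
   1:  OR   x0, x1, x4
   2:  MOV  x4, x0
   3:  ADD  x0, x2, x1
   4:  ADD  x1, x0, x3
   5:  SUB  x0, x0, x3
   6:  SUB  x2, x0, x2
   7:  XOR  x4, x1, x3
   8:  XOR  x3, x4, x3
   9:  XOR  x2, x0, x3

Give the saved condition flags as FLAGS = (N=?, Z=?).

FLAGS = (N=0, Z=0)

after  0: x0=0x87 x1=0x06 x2=0xac x3=0xdb x4=0xe8  N=1 Z=0
after  1: x0=0xee x1=0x06 x2=0xac x3=0xdb x4=0xe8  N=1 Z=0
after  2: x0=0xee x1=0x06 x2=0xac x3=0xdb x4=0xee  N=1 Z=0
after  3: x0=0xb2 x1=0x06 x2=0xac x3=0xdb x4=0xee  N=1 Z=0
after  4: x0=0xb2 x1=0x8d x2=0xac x3=0xdb x4=0xee  N=1 Z=0
after  5: x0=0xd7 x1=0x8d x2=0xac x3=0xdb x4=0xee  N=1 Z=0
after  6: x0=0xd7 x1=0x8d x2=0x2b x3=0xdb x4=0xee  N=0 Z=0
after  7: x0=0xd7 x1=0x8d x2=0x2b x3=0xdb x4=0x56  N=0 Z=0
-- IRQ taken; context saved, return-PC = 8 --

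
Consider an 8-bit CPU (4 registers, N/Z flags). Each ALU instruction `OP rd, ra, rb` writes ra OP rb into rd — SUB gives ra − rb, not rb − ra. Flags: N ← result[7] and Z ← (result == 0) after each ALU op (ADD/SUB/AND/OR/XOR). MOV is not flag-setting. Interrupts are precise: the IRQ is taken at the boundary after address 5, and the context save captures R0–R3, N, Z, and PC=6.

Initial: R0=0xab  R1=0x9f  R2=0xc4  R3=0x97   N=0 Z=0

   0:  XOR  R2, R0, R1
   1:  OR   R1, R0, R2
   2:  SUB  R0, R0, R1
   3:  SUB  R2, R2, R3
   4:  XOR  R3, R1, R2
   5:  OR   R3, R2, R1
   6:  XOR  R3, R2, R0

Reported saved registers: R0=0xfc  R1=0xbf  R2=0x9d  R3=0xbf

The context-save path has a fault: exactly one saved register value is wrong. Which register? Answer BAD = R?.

BAD = R0

after  0: R0=0xab R1=0x9f R2=0x34 R3=0x97  N=0 Z=0
after  1: R0=0xab R1=0xbf R2=0x34 R3=0x97  N=1 Z=0
after  2: R0=0xec R1=0xbf R2=0x34 R3=0x97  N=1 Z=0
after  3: R0=0xec R1=0xbf R2=0x9d R3=0x97  N=1 Z=0
after  4: R0=0xec R1=0xbf R2=0x9d R3=0x22  N=0 Z=0
after  5: R0=0xec R1=0xbf R2=0x9d R3=0xbf  N=1 Z=0
-- IRQ taken; context saved, return-PC = 6 --
mismatch: R0: reported 0xfc vs actual 0xec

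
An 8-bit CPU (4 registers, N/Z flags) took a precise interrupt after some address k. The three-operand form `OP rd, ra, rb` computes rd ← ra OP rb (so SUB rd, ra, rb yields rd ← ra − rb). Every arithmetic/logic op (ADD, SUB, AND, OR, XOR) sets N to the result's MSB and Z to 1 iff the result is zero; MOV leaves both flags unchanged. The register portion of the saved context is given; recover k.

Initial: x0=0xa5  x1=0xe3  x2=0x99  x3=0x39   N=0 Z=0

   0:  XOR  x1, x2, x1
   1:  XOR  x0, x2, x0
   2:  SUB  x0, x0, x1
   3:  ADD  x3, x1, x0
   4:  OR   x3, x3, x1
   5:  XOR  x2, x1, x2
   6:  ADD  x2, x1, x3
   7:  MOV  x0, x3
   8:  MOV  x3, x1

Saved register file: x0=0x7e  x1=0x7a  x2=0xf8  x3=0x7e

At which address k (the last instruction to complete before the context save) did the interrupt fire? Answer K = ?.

K = 7

after  0: x0=0xa5 x1=0x7a x2=0x99 x3=0x39  N=0 Z=0
after  1: x0=0x3c x1=0x7a x2=0x99 x3=0x39  N=0 Z=0
after  2: x0=0xc2 x1=0x7a x2=0x99 x3=0x39  N=1 Z=0
after  3: x0=0xc2 x1=0x7a x2=0x99 x3=0x3c  N=0 Z=0
after  4: x0=0xc2 x1=0x7a x2=0x99 x3=0x7e  N=0 Z=0
after  5: x0=0xc2 x1=0x7a x2=0xe3 x3=0x7e  N=1 Z=0
after  6: x0=0xc2 x1=0x7a x2=0xf8 x3=0x7e  N=1 Z=0
after  7: x0=0x7e x1=0x7a x2=0xf8 x3=0x7e  N=1 Z=0
-- IRQ taken; context saved, return-PC = 8 --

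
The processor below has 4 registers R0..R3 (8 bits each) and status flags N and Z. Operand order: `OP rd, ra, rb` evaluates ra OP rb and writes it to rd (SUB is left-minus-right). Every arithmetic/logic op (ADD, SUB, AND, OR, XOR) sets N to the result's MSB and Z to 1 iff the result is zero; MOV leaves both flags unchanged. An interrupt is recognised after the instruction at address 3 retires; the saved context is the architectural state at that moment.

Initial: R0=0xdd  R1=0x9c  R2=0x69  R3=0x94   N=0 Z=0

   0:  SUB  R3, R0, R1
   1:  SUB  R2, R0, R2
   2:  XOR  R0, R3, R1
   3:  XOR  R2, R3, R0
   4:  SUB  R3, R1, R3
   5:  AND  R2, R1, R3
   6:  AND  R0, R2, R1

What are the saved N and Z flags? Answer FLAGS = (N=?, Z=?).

after  0: R0=0xdd R1=0x9c R2=0x69 R3=0x41  N=0 Z=0
after  1: R0=0xdd R1=0x9c R2=0x74 R3=0x41  N=0 Z=0
after  2: R0=0xdd R1=0x9c R2=0x74 R3=0x41  N=1 Z=0
after  3: R0=0xdd R1=0x9c R2=0x9c R3=0x41  N=1 Z=0
-- IRQ taken; context saved, return-PC = 4 --

FLAGS = (N=1, Z=0)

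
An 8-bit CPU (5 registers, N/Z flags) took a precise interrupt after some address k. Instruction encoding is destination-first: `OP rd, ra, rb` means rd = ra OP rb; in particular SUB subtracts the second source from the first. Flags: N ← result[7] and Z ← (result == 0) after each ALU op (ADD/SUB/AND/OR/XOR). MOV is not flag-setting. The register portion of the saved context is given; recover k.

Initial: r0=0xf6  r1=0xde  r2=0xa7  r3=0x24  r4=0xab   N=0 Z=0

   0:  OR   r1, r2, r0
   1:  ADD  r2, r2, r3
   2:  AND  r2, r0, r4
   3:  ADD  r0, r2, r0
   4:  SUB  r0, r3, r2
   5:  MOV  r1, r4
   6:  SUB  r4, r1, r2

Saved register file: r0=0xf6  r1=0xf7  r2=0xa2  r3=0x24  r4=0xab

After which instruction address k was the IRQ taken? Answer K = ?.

after  0: r0=0xf6 r1=0xf7 r2=0xa7 r3=0x24 r4=0xab  N=1 Z=0
after  1: r0=0xf6 r1=0xf7 r2=0xcb r3=0x24 r4=0xab  N=1 Z=0
after  2: r0=0xf6 r1=0xf7 r2=0xa2 r3=0x24 r4=0xab  N=1 Z=0
-- IRQ taken; context saved, return-PC = 3 --

K = 2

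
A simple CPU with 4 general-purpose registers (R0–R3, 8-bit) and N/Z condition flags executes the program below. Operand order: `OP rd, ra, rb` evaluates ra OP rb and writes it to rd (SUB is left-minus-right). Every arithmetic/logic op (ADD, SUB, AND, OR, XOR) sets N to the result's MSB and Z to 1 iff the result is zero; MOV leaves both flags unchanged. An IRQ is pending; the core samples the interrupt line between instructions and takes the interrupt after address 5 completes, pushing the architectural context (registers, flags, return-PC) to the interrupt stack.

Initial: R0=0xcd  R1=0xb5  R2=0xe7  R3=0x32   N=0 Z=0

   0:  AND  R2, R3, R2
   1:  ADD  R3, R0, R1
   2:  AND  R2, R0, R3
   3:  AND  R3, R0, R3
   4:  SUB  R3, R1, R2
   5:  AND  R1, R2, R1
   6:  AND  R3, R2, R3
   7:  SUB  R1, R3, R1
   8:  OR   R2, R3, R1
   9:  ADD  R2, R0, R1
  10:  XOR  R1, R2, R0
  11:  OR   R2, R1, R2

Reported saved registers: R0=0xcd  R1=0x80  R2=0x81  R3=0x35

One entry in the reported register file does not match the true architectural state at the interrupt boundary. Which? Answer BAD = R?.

after  0: R0=0xcd R1=0xb5 R2=0x22 R3=0x32  N=0 Z=0
after  1: R0=0xcd R1=0xb5 R2=0x22 R3=0x82  N=1 Z=0
after  2: R0=0xcd R1=0xb5 R2=0x80 R3=0x82  N=1 Z=0
after  3: R0=0xcd R1=0xb5 R2=0x80 R3=0x80  N=1 Z=0
after  4: R0=0xcd R1=0xb5 R2=0x80 R3=0x35  N=0 Z=0
after  5: R0=0xcd R1=0x80 R2=0x80 R3=0x35  N=1 Z=0
-- IRQ taken; context saved, return-PC = 6 --
mismatch: R2: reported 0x81 vs actual 0x80

BAD = R2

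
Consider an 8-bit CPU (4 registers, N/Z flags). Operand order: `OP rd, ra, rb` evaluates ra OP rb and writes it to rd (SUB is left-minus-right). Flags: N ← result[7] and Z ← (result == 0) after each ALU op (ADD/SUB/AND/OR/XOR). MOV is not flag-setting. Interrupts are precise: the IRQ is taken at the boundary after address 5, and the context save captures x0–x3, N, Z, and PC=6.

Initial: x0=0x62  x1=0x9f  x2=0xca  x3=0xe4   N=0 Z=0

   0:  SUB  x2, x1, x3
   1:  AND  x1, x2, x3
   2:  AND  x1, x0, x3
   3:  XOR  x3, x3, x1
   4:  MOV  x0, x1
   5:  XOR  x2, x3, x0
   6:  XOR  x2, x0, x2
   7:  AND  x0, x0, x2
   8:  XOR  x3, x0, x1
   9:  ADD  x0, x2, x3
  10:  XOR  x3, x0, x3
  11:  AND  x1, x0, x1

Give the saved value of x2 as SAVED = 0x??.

after  0: x0=0x62 x1=0x9f x2=0xbb x3=0xe4  N=1 Z=0
after  1: x0=0x62 x1=0xa0 x2=0xbb x3=0xe4  N=1 Z=0
after  2: x0=0x62 x1=0x60 x2=0xbb x3=0xe4  N=0 Z=0
after  3: x0=0x62 x1=0x60 x2=0xbb x3=0x84  N=1 Z=0
after  4: x0=0x60 x1=0x60 x2=0xbb x3=0x84  N=1 Z=0
after  5: x0=0x60 x1=0x60 x2=0xe4 x3=0x84  N=1 Z=0
-- IRQ taken; context saved, return-PC = 6 --

SAVED = 0xe4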